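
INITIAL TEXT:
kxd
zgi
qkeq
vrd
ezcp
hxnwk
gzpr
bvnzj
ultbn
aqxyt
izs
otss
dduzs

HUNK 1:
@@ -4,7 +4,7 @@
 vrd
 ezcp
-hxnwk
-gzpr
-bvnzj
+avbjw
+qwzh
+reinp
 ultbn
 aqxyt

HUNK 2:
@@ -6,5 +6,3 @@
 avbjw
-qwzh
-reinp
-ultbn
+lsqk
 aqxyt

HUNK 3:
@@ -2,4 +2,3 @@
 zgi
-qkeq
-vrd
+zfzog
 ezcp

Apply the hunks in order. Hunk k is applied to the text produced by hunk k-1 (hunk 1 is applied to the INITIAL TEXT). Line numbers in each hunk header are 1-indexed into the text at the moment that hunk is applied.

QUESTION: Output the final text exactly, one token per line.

Hunk 1: at line 4 remove [hxnwk,gzpr,bvnzj] add [avbjw,qwzh,reinp] -> 13 lines: kxd zgi qkeq vrd ezcp avbjw qwzh reinp ultbn aqxyt izs otss dduzs
Hunk 2: at line 6 remove [qwzh,reinp,ultbn] add [lsqk] -> 11 lines: kxd zgi qkeq vrd ezcp avbjw lsqk aqxyt izs otss dduzs
Hunk 3: at line 2 remove [qkeq,vrd] add [zfzog] -> 10 lines: kxd zgi zfzog ezcp avbjw lsqk aqxyt izs otss dduzs

Answer: kxd
zgi
zfzog
ezcp
avbjw
lsqk
aqxyt
izs
otss
dduzs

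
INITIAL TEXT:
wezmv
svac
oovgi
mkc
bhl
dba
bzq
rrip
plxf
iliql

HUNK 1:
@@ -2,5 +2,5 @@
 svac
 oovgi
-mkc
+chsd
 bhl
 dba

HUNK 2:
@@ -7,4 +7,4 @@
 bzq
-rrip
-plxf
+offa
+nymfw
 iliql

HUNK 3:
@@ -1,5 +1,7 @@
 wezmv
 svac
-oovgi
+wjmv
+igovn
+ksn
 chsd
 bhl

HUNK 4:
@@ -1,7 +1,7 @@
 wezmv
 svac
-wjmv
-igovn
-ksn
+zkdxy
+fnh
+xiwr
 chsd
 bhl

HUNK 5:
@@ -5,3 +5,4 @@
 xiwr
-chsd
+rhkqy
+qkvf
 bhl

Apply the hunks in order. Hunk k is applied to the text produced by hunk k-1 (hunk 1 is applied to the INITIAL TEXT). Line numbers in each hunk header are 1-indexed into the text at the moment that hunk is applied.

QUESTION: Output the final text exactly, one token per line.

Hunk 1: at line 2 remove [mkc] add [chsd] -> 10 lines: wezmv svac oovgi chsd bhl dba bzq rrip plxf iliql
Hunk 2: at line 7 remove [rrip,plxf] add [offa,nymfw] -> 10 lines: wezmv svac oovgi chsd bhl dba bzq offa nymfw iliql
Hunk 3: at line 1 remove [oovgi] add [wjmv,igovn,ksn] -> 12 lines: wezmv svac wjmv igovn ksn chsd bhl dba bzq offa nymfw iliql
Hunk 4: at line 1 remove [wjmv,igovn,ksn] add [zkdxy,fnh,xiwr] -> 12 lines: wezmv svac zkdxy fnh xiwr chsd bhl dba bzq offa nymfw iliql
Hunk 5: at line 5 remove [chsd] add [rhkqy,qkvf] -> 13 lines: wezmv svac zkdxy fnh xiwr rhkqy qkvf bhl dba bzq offa nymfw iliql

Answer: wezmv
svac
zkdxy
fnh
xiwr
rhkqy
qkvf
bhl
dba
bzq
offa
nymfw
iliql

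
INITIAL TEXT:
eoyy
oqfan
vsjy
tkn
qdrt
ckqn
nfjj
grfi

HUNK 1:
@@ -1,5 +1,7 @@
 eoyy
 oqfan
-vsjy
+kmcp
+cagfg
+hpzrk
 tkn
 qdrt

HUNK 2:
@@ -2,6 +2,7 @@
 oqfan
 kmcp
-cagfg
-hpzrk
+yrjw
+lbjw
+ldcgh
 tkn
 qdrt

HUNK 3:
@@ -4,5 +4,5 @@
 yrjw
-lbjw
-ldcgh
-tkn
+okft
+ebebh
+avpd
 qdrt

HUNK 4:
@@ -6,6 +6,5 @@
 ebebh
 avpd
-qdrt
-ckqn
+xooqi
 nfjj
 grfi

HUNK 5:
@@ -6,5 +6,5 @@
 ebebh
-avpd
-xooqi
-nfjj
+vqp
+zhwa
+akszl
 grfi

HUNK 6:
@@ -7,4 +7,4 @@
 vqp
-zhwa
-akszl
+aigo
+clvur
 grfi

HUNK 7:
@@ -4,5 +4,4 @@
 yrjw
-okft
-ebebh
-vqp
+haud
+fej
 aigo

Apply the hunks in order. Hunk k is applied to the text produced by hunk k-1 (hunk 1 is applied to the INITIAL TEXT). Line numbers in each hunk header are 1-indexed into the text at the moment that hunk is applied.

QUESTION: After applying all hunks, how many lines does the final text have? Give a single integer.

Answer: 9

Derivation:
Hunk 1: at line 1 remove [vsjy] add [kmcp,cagfg,hpzrk] -> 10 lines: eoyy oqfan kmcp cagfg hpzrk tkn qdrt ckqn nfjj grfi
Hunk 2: at line 2 remove [cagfg,hpzrk] add [yrjw,lbjw,ldcgh] -> 11 lines: eoyy oqfan kmcp yrjw lbjw ldcgh tkn qdrt ckqn nfjj grfi
Hunk 3: at line 4 remove [lbjw,ldcgh,tkn] add [okft,ebebh,avpd] -> 11 lines: eoyy oqfan kmcp yrjw okft ebebh avpd qdrt ckqn nfjj grfi
Hunk 4: at line 6 remove [qdrt,ckqn] add [xooqi] -> 10 lines: eoyy oqfan kmcp yrjw okft ebebh avpd xooqi nfjj grfi
Hunk 5: at line 6 remove [avpd,xooqi,nfjj] add [vqp,zhwa,akszl] -> 10 lines: eoyy oqfan kmcp yrjw okft ebebh vqp zhwa akszl grfi
Hunk 6: at line 7 remove [zhwa,akszl] add [aigo,clvur] -> 10 lines: eoyy oqfan kmcp yrjw okft ebebh vqp aigo clvur grfi
Hunk 7: at line 4 remove [okft,ebebh,vqp] add [haud,fej] -> 9 lines: eoyy oqfan kmcp yrjw haud fej aigo clvur grfi
Final line count: 9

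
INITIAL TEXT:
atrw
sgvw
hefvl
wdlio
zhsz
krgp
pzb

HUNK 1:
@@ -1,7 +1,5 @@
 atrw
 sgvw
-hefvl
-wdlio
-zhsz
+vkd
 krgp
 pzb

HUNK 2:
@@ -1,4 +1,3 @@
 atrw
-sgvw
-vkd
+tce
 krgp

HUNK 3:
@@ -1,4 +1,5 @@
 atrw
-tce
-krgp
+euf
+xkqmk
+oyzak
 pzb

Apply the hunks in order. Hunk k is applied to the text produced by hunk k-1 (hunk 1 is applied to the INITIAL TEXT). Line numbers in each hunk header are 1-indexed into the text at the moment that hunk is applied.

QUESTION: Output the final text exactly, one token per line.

Answer: atrw
euf
xkqmk
oyzak
pzb

Derivation:
Hunk 1: at line 1 remove [hefvl,wdlio,zhsz] add [vkd] -> 5 lines: atrw sgvw vkd krgp pzb
Hunk 2: at line 1 remove [sgvw,vkd] add [tce] -> 4 lines: atrw tce krgp pzb
Hunk 3: at line 1 remove [tce,krgp] add [euf,xkqmk,oyzak] -> 5 lines: atrw euf xkqmk oyzak pzb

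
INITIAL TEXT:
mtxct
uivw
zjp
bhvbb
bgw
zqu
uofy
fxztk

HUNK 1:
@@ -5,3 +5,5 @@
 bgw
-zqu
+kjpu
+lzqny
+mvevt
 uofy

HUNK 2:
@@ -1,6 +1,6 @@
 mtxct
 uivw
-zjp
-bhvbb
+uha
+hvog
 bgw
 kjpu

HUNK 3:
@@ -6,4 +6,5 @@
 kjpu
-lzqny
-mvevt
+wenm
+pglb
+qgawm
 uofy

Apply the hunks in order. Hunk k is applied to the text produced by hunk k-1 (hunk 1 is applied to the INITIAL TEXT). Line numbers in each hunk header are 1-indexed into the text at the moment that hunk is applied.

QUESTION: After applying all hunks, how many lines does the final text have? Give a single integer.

Answer: 11

Derivation:
Hunk 1: at line 5 remove [zqu] add [kjpu,lzqny,mvevt] -> 10 lines: mtxct uivw zjp bhvbb bgw kjpu lzqny mvevt uofy fxztk
Hunk 2: at line 1 remove [zjp,bhvbb] add [uha,hvog] -> 10 lines: mtxct uivw uha hvog bgw kjpu lzqny mvevt uofy fxztk
Hunk 3: at line 6 remove [lzqny,mvevt] add [wenm,pglb,qgawm] -> 11 lines: mtxct uivw uha hvog bgw kjpu wenm pglb qgawm uofy fxztk
Final line count: 11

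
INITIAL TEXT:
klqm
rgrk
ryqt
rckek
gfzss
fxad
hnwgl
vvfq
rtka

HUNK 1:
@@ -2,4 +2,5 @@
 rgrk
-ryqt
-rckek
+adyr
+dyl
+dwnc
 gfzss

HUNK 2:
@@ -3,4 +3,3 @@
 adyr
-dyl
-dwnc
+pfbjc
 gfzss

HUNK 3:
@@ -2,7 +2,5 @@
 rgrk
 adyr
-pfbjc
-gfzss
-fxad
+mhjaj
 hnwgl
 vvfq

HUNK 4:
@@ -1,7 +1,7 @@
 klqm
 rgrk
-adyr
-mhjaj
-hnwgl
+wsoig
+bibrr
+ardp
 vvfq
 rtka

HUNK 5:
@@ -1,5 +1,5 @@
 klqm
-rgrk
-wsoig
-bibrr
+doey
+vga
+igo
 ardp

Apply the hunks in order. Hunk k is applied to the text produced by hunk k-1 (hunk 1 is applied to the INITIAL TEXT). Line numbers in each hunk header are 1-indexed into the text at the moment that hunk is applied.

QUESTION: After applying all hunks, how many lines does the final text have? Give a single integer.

Answer: 7

Derivation:
Hunk 1: at line 2 remove [ryqt,rckek] add [adyr,dyl,dwnc] -> 10 lines: klqm rgrk adyr dyl dwnc gfzss fxad hnwgl vvfq rtka
Hunk 2: at line 3 remove [dyl,dwnc] add [pfbjc] -> 9 lines: klqm rgrk adyr pfbjc gfzss fxad hnwgl vvfq rtka
Hunk 3: at line 2 remove [pfbjc,gfzss,fxad] add [mhjaj] -> 7 lines: klqm rgrk adyr mhjaj hnwgl vvfq rtka
Hunk 4: at line 1 remove [adyr,mhjaj,hnwgl] add [wsoig,bibrr,ardp] -> 7 lines: klqm rgrk wsoig bibrr ardp vvfq rtka
Hunk 5: at line 1 remove [rgrk,wsoig,bibrr] add [doey,vga,igo] -> 7 lines: klqm doey vga igo ardp vvfq rtka
Final line count: 7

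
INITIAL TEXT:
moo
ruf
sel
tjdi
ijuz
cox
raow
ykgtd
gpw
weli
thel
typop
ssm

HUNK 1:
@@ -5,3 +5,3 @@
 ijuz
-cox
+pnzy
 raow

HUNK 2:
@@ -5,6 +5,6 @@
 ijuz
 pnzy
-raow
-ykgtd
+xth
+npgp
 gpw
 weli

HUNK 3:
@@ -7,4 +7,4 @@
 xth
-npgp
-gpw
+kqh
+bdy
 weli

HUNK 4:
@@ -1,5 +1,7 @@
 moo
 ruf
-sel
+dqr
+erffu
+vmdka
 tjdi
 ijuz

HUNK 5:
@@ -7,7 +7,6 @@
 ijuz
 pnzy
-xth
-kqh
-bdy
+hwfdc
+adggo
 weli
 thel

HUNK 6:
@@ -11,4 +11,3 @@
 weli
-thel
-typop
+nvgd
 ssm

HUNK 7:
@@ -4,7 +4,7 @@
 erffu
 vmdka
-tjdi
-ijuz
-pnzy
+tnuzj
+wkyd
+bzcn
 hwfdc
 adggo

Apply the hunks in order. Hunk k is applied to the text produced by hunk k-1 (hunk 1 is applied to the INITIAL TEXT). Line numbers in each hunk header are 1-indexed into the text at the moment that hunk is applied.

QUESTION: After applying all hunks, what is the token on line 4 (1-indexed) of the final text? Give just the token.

Hunk 1: at line 5 remove [cox] add [pnzy] -> 13 lines: moo ruf sel tjdi ijuz pnzy raow ykgtd gpw weli thel typop ssm
Hunk 2: at line 5 remove [raow,ykgtd] add [xth,npgp] -> 13 lines: moo ruf sel tjdi ijuz pnzy xth npgp gpw weli thel typop ssm
Hunk 3: at line 7 remove [npgp,gpw] add [kqh,bdy] -> 13 lines: moo ruf sel tjdi ijuz pnzy xth kqh bdy weli thel typop ssm
Hunk 4: at line 1 remove [sel] add [dqr,erffu,vmdka] -> 15 lines: moo ruf dqr erffu vmdka tjdi ijuz pnzy xth kqh bdy weli thel typop ssm
Hunk 5: at line 7 remove [xth,kqh,bdy] add [hwfdc,adggo] -> 14 lines: moo ruf dqr erffu vmdka tjdi ijuz pnzy hwfdc adggo weli thel typop ssm
Hunk 6: at line 11 remove [thel,typop] add [nvgd] -> 13 lines: moo ruf dqr erffu vmdka tjdi ijuz pnzy hwfdc adggo weli nvgd ssm
Hunk 7: at line 4 remove [tjdi,ijuz,pnzy] add [tnuzj,wkyd,bzcn] -> 13 lines: moo ruf dqr erffu vmdka tnuzj wkyd bzcn hwfdc adggo weli nvgd ssm
Final line 4: erffu

Answer: erffu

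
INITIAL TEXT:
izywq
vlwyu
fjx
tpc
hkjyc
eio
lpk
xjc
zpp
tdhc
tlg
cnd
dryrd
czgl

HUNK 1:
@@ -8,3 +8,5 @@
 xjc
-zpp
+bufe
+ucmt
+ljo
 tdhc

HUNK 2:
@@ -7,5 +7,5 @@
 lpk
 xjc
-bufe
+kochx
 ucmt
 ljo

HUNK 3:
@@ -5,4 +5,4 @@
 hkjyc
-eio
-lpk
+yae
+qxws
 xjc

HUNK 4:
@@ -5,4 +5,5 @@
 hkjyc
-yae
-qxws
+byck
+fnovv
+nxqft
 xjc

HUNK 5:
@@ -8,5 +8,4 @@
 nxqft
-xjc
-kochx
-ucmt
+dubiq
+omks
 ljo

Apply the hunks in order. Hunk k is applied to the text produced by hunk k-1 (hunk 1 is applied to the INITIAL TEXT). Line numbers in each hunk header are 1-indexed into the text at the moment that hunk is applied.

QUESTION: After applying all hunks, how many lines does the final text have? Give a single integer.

Hunk 1: at line 8 remove [zpp] add [bufe,ucmt,ljo] -> 16 lines: izywq vlwyu fjx tpc hkjyc eio lpk xjc bufe ucmt ljo tdhc tlg cnd dryrd czgl
Hunk 2: at line 7 remove [bufe] add [kochx] -> 16 lines: izywq vlwyu fjx tpc hkjyc eio lpk xjc kochx ucmt ljo tdhc tlg cnd dryrd czgl
Hunk 3: at line 5 remove [eio,lpk] add [yae,qxws] -> 16 lines: izywq vlwyu fjx tpc hkjyc yae qxws xjc kochx ucmt ljo tdhc tlg cnd dryrd czgl
Hunk 4: at line 5 remove [yae,qxws] add [byck,fnovv,nxqft] -> 17 lines: izywq vlwyu fjx tpc hkjyc byck fnovv nxqft xjc kochx ucmt ljo tdhc tlg cnd dryrd czgl
Hunk 5: at line 8 remove [xjc,kochx,ucmt] add [dubiq,omks] -> 16 lines: izywq vlwyu fjx tpc hkjyc byck fnovv nxqft dubiq omks ljo tdhc tlg cnd dryrd czgl
Final line count: 16

Answer: 16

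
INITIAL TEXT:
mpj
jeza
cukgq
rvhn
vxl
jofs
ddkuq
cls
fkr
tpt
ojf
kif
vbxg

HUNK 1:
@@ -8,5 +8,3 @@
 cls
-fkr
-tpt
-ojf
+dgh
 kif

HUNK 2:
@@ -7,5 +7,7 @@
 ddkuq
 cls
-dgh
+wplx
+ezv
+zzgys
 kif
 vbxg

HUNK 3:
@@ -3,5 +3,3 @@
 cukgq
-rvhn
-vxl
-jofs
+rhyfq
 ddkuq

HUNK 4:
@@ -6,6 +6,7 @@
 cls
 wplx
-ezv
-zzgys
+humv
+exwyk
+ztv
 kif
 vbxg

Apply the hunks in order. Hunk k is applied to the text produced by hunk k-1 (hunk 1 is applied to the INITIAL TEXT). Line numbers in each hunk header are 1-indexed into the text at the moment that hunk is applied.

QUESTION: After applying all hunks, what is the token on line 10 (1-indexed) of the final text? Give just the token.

Answer: ztv

Derivation:
Hunk 1: at line 8 remove [fkr,tpt,ojf] add [dgh] -> 11 lines: mpj jeza cukgq rvhn vxl jofs ddkuq cls dgh kif vbxg
Hunk 2: at line 7 remove [dgh] add [wplx,ezv,zzgys] -> 13 lines: mpj jeza cukgq rvhn vxl jofs ddkuq cls wplx ezv zzgys kif vbxg
Hunk 3: at line 3 remove [rvhn,vxl,jofs] add [rhyfq] -> 11 lines: mpj jeza cukgq rhyfq ddkuq cls wplx ezv zzgys kif vbxg
Hunk 4: at line 6 remove [ezv,zzgys] add [humv,exwyk,ztv] -> 12 lines: mpj jeza cukgq rhyfq ddkuq cls wplx humv exwyk ztv kif vbxg
Final line 10: ztv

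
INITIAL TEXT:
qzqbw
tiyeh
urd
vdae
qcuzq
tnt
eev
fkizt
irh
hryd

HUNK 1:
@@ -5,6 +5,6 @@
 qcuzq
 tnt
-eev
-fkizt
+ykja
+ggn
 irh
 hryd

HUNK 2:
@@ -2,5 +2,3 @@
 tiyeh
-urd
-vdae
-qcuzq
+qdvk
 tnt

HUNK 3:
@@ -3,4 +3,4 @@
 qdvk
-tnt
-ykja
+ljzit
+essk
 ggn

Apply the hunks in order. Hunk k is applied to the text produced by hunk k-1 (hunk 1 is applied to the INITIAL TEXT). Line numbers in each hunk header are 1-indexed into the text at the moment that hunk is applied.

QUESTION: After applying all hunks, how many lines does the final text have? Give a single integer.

Hunk 1: at line 5 remove [eev,fkizt] add [ykja,ggn] -> 10 lines: qzqbw tiyeh urd vdae qcuzq tnt ykja ggn irh hryd
Hunk 2: at line 2 remove [urd,vdae,qcuzq] add [qdvk] -> 8 lines: qzqbw tiyeh qdvk tnt ykja ggn irh hryd
Hunk 3: at line 3 remove [tnt,ykja] add [ljzit,essk] -> 8 lines: qzqbw tiyeh qdvk ljzit essk ggn irh hryd
Final line count: 8

Answer: 8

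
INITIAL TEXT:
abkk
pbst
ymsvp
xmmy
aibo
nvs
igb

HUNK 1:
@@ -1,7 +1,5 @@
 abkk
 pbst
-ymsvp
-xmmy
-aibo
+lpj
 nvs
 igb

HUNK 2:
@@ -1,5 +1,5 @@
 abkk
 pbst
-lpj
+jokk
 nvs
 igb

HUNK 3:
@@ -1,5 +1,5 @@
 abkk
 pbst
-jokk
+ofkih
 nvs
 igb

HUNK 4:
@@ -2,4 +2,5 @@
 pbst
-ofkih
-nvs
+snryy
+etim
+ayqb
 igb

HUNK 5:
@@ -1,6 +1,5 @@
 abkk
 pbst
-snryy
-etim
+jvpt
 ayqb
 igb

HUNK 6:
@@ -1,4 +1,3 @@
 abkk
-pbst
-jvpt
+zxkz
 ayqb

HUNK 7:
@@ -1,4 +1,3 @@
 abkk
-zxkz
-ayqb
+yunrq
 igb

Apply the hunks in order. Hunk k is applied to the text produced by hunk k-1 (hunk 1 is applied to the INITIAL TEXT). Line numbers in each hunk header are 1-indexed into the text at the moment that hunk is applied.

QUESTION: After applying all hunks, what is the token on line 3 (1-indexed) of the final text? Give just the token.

Answer: igb

Derivation:
Hunk 1: at line 1 remove [ymsvp,xmmy,aibo] add [lpj] -> 5 lines: abkk pbst lpj nvs igb
Hunk 2: at line 1 remove [lpj] add [jokk] -> 5 lines: abkk pbst jokk nvs igb
Hunk 3: at line 1 remove [jokk] add [ofkih] -> 5 lines: abkk pbst ofkih nvs igb
Hunk 4: at line 2 remove [ofkih,nvs] add [snryy,etim,ayqb] -> 6 lines: abkk pbst snryy etim ayqb igb
Hunk 5: at line 1 remove [snryy,etim] add [jvpt] -> 5 lines: abkk pbst jvpt ayqb igb
Hunk 6: at line 1 remove [pbst,jvpt] add [zxkz] -> 4 lines: abkk zxkz ayqb igb
Hunk 7: at line 1 remove [zxkz,ayqb] add [yunrq] -> 3 lines: abkk yunrq igb
Final line 3: igb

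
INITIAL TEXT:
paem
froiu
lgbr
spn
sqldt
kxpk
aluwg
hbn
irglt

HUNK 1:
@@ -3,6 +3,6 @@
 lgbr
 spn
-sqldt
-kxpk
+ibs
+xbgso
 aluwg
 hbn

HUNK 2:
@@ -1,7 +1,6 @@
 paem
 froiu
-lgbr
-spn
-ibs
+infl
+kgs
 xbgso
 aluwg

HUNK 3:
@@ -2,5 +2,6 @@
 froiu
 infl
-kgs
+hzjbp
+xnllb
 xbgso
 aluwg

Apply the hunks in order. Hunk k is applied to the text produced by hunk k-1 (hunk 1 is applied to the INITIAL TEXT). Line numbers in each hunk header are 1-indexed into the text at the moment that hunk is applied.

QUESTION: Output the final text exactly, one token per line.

Hunk 1: at line 3 remove [sqldt,kxpk] add [ibs,xbgso] -> 9 lines: paem froiu lgbr spn ibs xbgso aluwg hbn irglt
Hunk 2: at line 1 remove [lgbr,spn,ibs] add [infl,kgs] -> 8 lines: paem froiu infl kgs xbgso aluwg hbn irglt
Hunk 3: at line 2 remove [kgs] add [hzjbp,xnllb] -> 9 lines: paem froiu infl hzjbp xnllb xbgso aluwg hbn irglt

Answer: paem
froiu
infl
hzjbp
xnllb
xbgso
aluwg
hbn
irglt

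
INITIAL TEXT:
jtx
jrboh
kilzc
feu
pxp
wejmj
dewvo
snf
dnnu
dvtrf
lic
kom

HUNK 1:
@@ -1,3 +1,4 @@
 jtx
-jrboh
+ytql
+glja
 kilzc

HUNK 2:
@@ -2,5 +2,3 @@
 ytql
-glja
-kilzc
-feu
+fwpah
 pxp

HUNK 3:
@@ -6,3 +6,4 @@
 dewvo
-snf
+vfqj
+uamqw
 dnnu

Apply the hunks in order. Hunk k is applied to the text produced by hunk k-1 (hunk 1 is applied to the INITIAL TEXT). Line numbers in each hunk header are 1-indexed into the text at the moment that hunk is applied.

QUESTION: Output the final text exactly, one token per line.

Answer: jtx
ytql
fwpah
pxp
wejmj
dewvo
vfqj
uamqw
dnnu
dvtrf
lic
kom

Derivation:
Hunk 1: at line 1 remove [jrboh] add [ytql,glja] -> 13 lines: jtx ytql glja kilzc feu pxp wejmj dewvo snf dnnu dvtrf lic kom
Hunk 2: at line 2 remove [glja,kilzc,feu] add [fwpah] -> 11 lines: jtx ytql fwpah pxp wejmj dewvo snf dnnu dvtrf lic kom
Hunk 3: at line 6 remove [snf] add [vfqj,uamqw] -> 12 lines: jtx ytql fwpah pxp wejmj dewvo vfqj uamqw dnnu dvtrf lic kom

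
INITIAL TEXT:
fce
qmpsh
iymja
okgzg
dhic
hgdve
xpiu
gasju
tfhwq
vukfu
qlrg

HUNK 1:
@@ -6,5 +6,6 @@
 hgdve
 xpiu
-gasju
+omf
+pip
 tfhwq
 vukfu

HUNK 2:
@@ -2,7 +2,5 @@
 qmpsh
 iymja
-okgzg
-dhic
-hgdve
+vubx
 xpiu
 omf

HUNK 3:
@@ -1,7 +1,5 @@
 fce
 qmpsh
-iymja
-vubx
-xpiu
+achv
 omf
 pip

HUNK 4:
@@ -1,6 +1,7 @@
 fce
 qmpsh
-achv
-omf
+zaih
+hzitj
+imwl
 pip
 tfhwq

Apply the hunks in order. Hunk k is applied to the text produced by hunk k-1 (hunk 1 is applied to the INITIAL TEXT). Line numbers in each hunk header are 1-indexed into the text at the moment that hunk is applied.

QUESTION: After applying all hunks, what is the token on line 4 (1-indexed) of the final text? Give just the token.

Answer: hzitj

Derivation:
Hunk 1: at line 6 remove [gasju] add [omf,pip] -> 12 lines: fce qmpsh iymja okgzg dhic hgdve xpiu omf pip tfhwq vukfu qlrg
Hunk 2: at line 2 remove [okgzg,dhic,hgdve] add [vubx] -> 10 lines: fce qmpsh iymja vubx xpiu omf pip tfhwq vukfu qlrg
Hunk 3: at line 1 remove [iymja,vubx,xpiu] add [achv] -> 8 lines: fce qmpsh achv omf pip tfhwq vukfu qlrg
Hunk 4: at line 1 remove [achv,omf] add [zaih,hzitj,imwl] -> 9 lines: fce qmpsh zaih hzitj imwl pip tfhwq vukfu qlrg
Final line 4: hzitj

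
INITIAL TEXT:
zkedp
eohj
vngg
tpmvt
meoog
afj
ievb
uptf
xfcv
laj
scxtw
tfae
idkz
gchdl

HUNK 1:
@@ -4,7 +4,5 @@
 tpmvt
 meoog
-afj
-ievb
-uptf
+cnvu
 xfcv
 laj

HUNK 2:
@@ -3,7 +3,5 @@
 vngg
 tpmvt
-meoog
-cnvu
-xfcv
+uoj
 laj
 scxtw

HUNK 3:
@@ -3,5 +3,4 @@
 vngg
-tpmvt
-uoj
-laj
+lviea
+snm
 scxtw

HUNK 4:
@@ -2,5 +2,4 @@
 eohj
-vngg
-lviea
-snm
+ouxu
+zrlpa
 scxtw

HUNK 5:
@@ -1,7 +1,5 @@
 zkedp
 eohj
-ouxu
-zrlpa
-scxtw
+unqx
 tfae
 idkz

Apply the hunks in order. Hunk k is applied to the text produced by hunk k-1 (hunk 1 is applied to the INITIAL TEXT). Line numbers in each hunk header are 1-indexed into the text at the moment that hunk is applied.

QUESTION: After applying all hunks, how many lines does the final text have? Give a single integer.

Answer: 6

Derivation:
Hunk 1: at line 4 remove [afj,ievb,uptf] add [cnvu] -> 12 lines: zkedp eohj vngg tpmvt meoog cnvu xfcv laj scxtw tfae idkz gchdl
Hunk 2: at line 3 remove [meoog,cnvu,xfcv] add [uoj] -> 10 lines: zkedp eohj vngg tpmvt uoj laj scxtw tfae idkz gchdl
Hunk 3: at line 3 remove [tpmvt,uoj,laj] add [lviea,snm] -> 9 lines: zkedp eohj vngg lviea snm scxtw tfae idkz gchdl
Hunk 4: at line 2 remove [vngg,lviea,snm] add [ouxu,zrlpa] -> 8 lines: zkedp eohj ouxu zrlpa scxtw tfae idkz gchdl
Hunk 5: at line 1 remove [ouxu,zrlpa,scxtw] add [unqx] -> 6 lines: zkedp eohj unqx tfae idkz gchdl
Final line count: 6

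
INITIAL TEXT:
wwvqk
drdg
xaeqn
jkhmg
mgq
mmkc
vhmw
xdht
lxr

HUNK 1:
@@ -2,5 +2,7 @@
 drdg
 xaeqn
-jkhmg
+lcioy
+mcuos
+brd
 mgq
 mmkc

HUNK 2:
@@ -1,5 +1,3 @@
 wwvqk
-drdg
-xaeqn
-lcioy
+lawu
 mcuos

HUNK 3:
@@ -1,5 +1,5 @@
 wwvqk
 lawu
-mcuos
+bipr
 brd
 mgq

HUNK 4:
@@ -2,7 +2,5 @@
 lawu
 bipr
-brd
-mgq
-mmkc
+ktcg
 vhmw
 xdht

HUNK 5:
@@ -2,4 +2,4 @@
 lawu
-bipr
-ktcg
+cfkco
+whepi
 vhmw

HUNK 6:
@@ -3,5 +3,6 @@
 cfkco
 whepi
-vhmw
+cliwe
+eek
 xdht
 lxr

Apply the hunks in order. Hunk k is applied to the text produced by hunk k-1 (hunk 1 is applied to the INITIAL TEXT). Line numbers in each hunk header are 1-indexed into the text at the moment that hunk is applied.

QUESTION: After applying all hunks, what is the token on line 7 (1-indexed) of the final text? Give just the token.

Hunk 1: at line 2 remove [jkhmg] add [lcioy,mcuos,brd] -> 11 lines: wwvqk drdg xaeqn lcioy mcuos brd mgq mmkc vhmw xdht lxr
Hunk 2: at line 1 remove [drdg,xaeqn,lcioy] add [lawu] -> 9 lines: wwvqk lawu mcuos brd mgq mmkc vhmw xdht lxr
Hunk 3: at line 1 remove [mcuos] add [bipr] -> 9 lines: wwvqk lawu bipr brd mgq mmkc vhmw xdht lxr
Hunk 4: at line 2 remove [brd,mgq,mmkc] add [ktcg] -> 7 lines: wwvqk lawu bipr ktcg vhmw xdht lxr
Hunk 5: at line 2 remove [bipr,ktcg] add [cfkco,whepi] -> 7 lines: wwvqk lawu cfkco whepi vhmw xdht lxr
Hunk 6: at line 3 remove [vhmw] add [cliwe,eek] -> 8 lines: wwvqk lawu cfkco whepi cliwe eek xdht lxr
Final line 7: xdht

Answer: xdht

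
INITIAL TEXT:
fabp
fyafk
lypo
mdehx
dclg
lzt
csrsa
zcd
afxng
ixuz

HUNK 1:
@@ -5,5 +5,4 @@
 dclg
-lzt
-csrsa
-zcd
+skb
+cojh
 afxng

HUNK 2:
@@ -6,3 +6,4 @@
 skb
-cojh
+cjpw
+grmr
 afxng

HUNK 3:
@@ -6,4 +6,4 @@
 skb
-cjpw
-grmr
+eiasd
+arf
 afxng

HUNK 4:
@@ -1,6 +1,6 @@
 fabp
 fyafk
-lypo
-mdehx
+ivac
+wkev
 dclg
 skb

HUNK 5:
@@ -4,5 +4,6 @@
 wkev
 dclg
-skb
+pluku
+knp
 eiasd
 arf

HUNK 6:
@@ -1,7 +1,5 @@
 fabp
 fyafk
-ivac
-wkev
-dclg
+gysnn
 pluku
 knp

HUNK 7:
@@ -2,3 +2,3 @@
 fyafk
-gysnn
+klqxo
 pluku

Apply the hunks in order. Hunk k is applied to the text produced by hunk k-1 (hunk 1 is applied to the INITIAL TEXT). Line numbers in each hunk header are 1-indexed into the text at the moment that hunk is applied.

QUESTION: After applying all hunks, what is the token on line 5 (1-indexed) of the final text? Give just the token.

Answer: knp

Derivation:
Hunk 1: at line 5 remove [lzt,csrsa,zcd] add [skb,cojh] -> 9 lines: fabp fyafk lypo mdehx dclg skb cojh afxng ixuz
Hunk 2: at line 6 remove [cojh] add [cjpw,grmr] -> 10 lines: fabp fyafk lypo mdehx dclg skb cjpw grmr afxng ixuz
Hunk 3: at line 6 remove [cjpw,grmr] add [eiasd,arf] -> 10 lines: fabp fyafk lypo mdehx dclg skb eiasd arf afxng ixuz
Hunk 4: at line 1 remove [lypo,mdehx] add [ivac,wkev] -> 10 lines: fabp fyafk ivac wkev dclg skb eiasd arf afxng ixuz
Hunk 5: at line 4 remove [skb] add [pluku,knp] -> 11 lines: fabp fyafk ivac wkev dclg pluku knp eiasd arf afxng ixuz
Hunk 6: at line 1 remove [ivac,wkev,dclg] add [gysnn] -> 9 lines: fabp fyafk gysnn pluku knp eiasd arf afxng ixuz
Hunk 7: at line 2 remove [gysnn] add [klqxo] -> 9 lines: fabp fyafk klqxo pluku knp eiasd arf afxng ixuz
Final line 5: knp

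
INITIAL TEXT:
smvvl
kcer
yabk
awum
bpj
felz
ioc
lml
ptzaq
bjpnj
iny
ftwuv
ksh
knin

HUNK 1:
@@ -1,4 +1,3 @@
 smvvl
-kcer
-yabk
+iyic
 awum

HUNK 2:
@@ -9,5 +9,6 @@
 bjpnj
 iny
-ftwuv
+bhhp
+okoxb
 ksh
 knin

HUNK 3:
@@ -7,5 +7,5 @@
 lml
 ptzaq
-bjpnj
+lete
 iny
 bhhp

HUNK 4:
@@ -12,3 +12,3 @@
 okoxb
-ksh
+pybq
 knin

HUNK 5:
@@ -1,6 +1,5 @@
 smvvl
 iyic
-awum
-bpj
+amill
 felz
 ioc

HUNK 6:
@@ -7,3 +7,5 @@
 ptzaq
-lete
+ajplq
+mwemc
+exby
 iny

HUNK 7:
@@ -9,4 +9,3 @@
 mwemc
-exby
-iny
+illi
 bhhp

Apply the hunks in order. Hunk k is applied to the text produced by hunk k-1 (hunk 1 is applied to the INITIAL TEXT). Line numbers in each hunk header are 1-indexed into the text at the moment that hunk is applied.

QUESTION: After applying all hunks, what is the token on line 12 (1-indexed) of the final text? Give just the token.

Hunk 1: at line 1 remove [kcer,yabk] add [iyic] -> 13 lines: smvvl iyic awum bpj felz ioc lml ptzaq bjpnj iny ftwuv ksh knin
Hunk 2: at line 9 remove [ftwuv] add [bhhp,okoxb] -> 14 lines: smvvl iyic awum bpj felz ioc lml ptzaq bjpnj iny bhhp okoxb ksh knin
Hunk 3: at line 7 remove [bjpnj] add [lete] -> 14 lines: smvvl iyic awum bpj felz ioc lml ptzaq lete iny bhhp okoxb ksh knin
Hunk 4: at line 12 remove [ksh] add [pybq] -> 14 lines: smvvl iyic awum bpj felz ioc lml ptzaq lete iny bhhp okoxb pybq knin
Hunk 5: at line 1 remove [awum,bpj] add [amill] -> 13 lines: smvvl iyic amill felz ioc lml ptzaq lete iny bhhp okoxb pybq knin
Hunk 6: at line 7 remove [lete] add [ajplq,mwemc,exby] -> 15 lines: smvvl iyic amill felz ioc lml ptzaq ajplq mwemc exby iny bhhp okoxb pybq knin
Hunk 7: at line 9 remove [exby,iny] add [illi] -> 14 lines: smvvl iyic amill felz ioc lml ptzaq ajplq mwemc illi bhhp okoxb pybq knin
Final line 12: okoxb

Answer: okoxb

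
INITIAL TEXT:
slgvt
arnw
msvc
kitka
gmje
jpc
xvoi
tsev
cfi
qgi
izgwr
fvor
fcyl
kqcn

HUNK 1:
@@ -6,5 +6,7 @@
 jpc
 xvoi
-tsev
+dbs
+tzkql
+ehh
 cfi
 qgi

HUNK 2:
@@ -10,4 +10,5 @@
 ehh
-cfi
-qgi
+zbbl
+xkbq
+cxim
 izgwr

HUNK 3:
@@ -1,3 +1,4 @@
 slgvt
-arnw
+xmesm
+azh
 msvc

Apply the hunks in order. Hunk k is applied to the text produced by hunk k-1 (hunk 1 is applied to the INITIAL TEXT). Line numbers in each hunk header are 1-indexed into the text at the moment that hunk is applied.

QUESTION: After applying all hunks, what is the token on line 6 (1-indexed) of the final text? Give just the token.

Hunk 1: at line 6 remove [tsev] add [dbs,tzkql,ehh] -> 16 lines: slgvt arnw msvc kitka gmje jpc xvoi dbs tzkql ehh cfi qgi izgwr fvor fcyl kqcn
Hunk 2: at line 10 remove [cfi,qgi] add [zbbl,xkbq,cxim] -> 17 lines: slgvt arnw msvc kitka gmje jpc xvoi dbs tzkql ehh zbbl xkbq cxim izgwr fvor fcyl kqcn
Hunk 3: at line 1 remove [arnw] add [xmesm,azh] -> 18 lines: slgvt xmesm azh msvc kitka gmje jpc xvoi dbs tzkql ehh zbbl xkbq cxim izgwr fvor fcyl kqcn
Final line 6: gmje

Answer: gmje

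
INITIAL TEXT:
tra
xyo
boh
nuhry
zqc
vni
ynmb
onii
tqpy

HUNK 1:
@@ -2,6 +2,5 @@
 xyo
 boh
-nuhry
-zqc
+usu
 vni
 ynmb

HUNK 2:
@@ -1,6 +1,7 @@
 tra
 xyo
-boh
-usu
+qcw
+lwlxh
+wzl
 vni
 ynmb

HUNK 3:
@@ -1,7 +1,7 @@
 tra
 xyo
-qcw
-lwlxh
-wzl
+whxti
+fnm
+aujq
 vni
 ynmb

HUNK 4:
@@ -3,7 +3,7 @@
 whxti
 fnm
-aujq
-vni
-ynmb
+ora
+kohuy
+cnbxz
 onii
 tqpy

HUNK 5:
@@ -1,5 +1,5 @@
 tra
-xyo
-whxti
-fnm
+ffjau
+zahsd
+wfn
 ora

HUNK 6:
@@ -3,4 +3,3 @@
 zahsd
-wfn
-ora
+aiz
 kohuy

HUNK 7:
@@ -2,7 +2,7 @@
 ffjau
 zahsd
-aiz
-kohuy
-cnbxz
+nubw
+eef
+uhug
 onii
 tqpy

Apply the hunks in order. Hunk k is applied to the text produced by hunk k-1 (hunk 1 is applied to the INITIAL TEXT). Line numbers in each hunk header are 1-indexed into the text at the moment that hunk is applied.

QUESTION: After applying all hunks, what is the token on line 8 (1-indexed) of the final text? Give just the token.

Hunk 1: at line 2 remove [nuhry,zqc] add [usu] -> 8 lines: tra xyo boh usu vni ynmb onii tqpy
Hunk 2: at line 1 remove [boh,usu] add [qcw,lwlxh,wzl] -> 9 lines: tra xyo qcw lwlxh wzl vni ynmb onii tqpy
Hunk 3: at line 1 remove [qcw,lwlxh,wzl] add [whxti,fnm,aujq] -> 9 lines: tra xyo whxti fnm aujq vni ynmb onii tqpy
Hunk 4: at line 3 remove [aujq,vni,ynmb] add [ora,kohuy,cnbxz] -> 9 lines: tra xyo whxti fnm ora kohuy cnbxz onii tqpy
Hunk 5: at line 1 remove [xyo,whxti,fnm] add [ffjau,zahsd,wfn] -> 9 lines: tra ffjau zahsd wfn ora kohuy cnbxz onii tqpy
Hunk 6: at line 3 remove [wfn,ora] add [aiz] -> 8 lines: tra ffjau zahsd aiz kohuy cnbxz onii tqpy
Hunk 7: at line 2 remove [aiz,kohuy,cnbxz] add [nubw,eef,uhug] -> 8 lines: tra ffjau zahsd nubw eef uhug onii tqpy
Final line 8: tqpy

Answer: tqpy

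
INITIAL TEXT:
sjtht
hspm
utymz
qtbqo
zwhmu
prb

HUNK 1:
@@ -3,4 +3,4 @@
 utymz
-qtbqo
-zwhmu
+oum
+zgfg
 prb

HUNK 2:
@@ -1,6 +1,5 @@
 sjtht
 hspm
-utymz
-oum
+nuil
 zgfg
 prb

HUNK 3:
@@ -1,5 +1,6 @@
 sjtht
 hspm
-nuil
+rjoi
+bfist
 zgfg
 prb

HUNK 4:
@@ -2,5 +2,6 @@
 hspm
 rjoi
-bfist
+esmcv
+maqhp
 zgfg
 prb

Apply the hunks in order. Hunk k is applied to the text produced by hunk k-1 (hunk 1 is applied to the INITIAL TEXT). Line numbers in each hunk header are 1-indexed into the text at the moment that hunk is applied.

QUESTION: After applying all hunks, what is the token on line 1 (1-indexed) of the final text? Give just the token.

Answer: sjtht

Derivation:
Hunk 1: at line 3 remove [qtbqo,zwhmu] add [oum,zgfg] -> 6 lines: sjtht hspm utymz oum zgfg prb
Hunk 2: at line 1 remove [utymz,oum] add [nuil] -> 5 lines: sjtht hspm nuil zgfg prb
Hunk 3: at line 1 remove [nuil] add [rjoi,bfist] -> 6 lines: sjtht hspm rjoi bfist zgfg prb
Hunk 4: at line 2 remove [bfist] add [esmcv,maqhp] -> 7 lines: sjtht hspm rjoi esmcv maqhp zgfg prb
Final line 1: sjtht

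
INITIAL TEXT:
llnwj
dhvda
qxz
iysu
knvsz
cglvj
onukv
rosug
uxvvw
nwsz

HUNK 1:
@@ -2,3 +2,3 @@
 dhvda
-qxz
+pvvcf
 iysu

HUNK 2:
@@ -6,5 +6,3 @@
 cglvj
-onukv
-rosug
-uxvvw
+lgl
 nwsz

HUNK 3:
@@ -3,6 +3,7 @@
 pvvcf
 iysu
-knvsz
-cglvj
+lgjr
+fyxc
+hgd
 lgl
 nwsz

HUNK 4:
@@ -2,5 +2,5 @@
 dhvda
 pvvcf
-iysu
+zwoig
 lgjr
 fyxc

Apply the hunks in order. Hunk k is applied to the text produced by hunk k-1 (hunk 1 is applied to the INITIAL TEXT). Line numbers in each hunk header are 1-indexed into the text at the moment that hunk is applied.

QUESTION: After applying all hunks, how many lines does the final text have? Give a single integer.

Answer: 9

Derivation:
Hunk 1: at line 2 remove [qxz] add [pvvcf] -> 10 lines: llnwj dhvda pvvcf iysu knvsz cglvj onukv rosug uxvvw nwsz
Hunk 2: at line 6 remove [onukv,rosug,uxvvw] add [lgl] -> 8 lines: llnwj dhvda pvvcf iysu knvsz cglvj lgl nwsz
Hunk 3: at line 3 remove [knvsz,cglvj] add [lgjr,fyxc,hgd] -> 9 lines: llnwj dhvda pvvcf iysu lgjr fyxc hgd lgl nwsz
Hunk 4: at line 2 remove [iysu] add [zwoig] -> 9 lines: llnwj dhvda pvvcf zwoig lgjr fyxc hgd lgl nwsz
Final line count: 9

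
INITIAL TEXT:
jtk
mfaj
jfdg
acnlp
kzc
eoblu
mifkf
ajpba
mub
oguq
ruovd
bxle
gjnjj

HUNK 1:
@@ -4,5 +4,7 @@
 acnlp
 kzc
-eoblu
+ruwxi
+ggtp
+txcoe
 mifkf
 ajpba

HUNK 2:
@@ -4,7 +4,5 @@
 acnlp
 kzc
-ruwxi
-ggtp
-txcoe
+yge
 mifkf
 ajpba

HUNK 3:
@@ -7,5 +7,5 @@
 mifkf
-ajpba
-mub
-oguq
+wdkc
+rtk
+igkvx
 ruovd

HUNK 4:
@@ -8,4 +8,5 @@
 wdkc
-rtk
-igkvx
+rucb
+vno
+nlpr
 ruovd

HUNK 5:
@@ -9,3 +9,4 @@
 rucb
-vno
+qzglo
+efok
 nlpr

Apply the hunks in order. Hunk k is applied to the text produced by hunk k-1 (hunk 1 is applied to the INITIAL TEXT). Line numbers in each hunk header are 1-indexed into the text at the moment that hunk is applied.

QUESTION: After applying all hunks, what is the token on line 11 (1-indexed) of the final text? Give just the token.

Hunk 1: at line 4 remove [eoblu] add [ruwxi,ggtp,txcoe] -> 15 lines: jtk mfaj jfdg acnlp kzc ruwxi ggtp txcoe mifkf ajpba mub oguq ruovd bxle gjnjj
Hunk 2: at line 4 remove [ruwxi,ggtp,txcoe] add [yge] -> 13 lines: jtk mfaj jfdg acnlp kzc yge mifkf ajpba mub oguq ruovd bxle gjnjj
Hunk 3: at line 7 remove [ajpba,mub,oguq] add [wdkc,rtk,igkvx] -> 13 lines: jtk mfaj jfdg acnlp kzc yge mifkf wdkc rtk igkvx ruovd bxle gjnjj
Hunk 4: at line 8 remove [rtk,igkvx] add [rucb,vno,nlpr] -> 14 lines: jtk mfaj jfdg acnlp kzc yge mifkf wdkc rucb vno nlpr ruovd bxle gjnjj
Hunk 5: at line 9 remove [vno] add [qzglo,efok] -> 15 lines: jtk mfaj jfdg acnlp kzc yge mifkf wdkc rucb qzglo efok nlpr ruovd bxle gjnjj
Final line 11: efok

Answer: efok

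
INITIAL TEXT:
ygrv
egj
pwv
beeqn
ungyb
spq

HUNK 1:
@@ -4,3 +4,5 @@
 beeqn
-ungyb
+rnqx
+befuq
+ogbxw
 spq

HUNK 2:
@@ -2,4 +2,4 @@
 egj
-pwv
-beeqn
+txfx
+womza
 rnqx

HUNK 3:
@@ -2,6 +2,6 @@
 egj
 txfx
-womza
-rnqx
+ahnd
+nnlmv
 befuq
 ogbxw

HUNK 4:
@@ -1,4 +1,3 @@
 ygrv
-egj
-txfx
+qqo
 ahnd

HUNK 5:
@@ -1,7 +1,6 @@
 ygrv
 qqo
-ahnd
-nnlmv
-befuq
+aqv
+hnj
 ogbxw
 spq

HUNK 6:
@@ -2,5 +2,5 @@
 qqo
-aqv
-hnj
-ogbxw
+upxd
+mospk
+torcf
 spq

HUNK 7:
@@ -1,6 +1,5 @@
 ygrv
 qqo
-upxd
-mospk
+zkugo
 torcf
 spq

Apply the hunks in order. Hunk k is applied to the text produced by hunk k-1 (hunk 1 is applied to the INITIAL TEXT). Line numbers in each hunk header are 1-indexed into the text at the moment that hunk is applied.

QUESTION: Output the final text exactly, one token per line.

Answer: ygrv
qqo
zkugo
torcf
spq

Derivation:
Hunk 1: at line 4 remove [ungyb] add [rnqx,befuq,ogbxw] -> 8 lines: ygrv egj pwv beeqn rnqx befuq ogbxw spq
Hunk 2: at line 2 remove [pwv,beeqn] add [txfx,womza] -> 8 lines: ygrv egj txfx womza rnqx befuq ogbxw spq
Hunk 3: at line 2 remove [womza,rnqx] add [ahnd,nnlmv] -> 8 lines: ygrv egj txfx ahnd nnlmv befuq ogbxw spq
Hunk 4: at line 1 remove [egj,txfx] add [qqo] -> 7 lines: ygrv qqo ahnd nnlmv befuq ogbxw spq
Hunk 5: at line 1 remove [ahnd,nnlmv,befuq] add [aqv,hnj] -> 6 lines: ygrv qqo aqv hnj ogbxw spq
Hunk 6: at line 2 remove [aqv,hnj,ogbxw] add [upxd,mospk,torcf] -> 6 lines: ygrv qqo upxd mospk torcf spq
Hunk 7: at line 1 remove [upxd,mospk] add [zkugo] -> 5 lines: ygrv qqo zkugo torcf spq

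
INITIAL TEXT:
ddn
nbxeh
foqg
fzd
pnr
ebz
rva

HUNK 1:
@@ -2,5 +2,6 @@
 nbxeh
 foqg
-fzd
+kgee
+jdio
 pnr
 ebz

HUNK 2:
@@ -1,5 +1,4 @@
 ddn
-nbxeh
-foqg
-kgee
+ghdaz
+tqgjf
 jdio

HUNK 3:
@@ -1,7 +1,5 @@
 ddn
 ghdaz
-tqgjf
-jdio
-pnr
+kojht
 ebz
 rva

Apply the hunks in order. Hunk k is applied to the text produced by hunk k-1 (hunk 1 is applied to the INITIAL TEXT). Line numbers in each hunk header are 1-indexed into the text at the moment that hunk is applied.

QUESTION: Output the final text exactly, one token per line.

Answer: ddn
ghdaz
kojht
ebz
rva

Derivation:
Hunk 1: at line 2 remove [fzd] add [kgee,jdio] -> 8 lines: ddn nbxeh foqg kgee jdio pnr ebz rva
Hunk 2: at line 1 remove [nbxeh,foqg,kgee] add [ghdaz,tqgjf] -> 7 lines: ddn ghdaz tqgjf jdio pnr ebz rva
Hunk 3: at line 1 remove [tqgjf,jdio,pnr] add [kojht] -> 5 lines: ddn ghdaz kojht ebz rva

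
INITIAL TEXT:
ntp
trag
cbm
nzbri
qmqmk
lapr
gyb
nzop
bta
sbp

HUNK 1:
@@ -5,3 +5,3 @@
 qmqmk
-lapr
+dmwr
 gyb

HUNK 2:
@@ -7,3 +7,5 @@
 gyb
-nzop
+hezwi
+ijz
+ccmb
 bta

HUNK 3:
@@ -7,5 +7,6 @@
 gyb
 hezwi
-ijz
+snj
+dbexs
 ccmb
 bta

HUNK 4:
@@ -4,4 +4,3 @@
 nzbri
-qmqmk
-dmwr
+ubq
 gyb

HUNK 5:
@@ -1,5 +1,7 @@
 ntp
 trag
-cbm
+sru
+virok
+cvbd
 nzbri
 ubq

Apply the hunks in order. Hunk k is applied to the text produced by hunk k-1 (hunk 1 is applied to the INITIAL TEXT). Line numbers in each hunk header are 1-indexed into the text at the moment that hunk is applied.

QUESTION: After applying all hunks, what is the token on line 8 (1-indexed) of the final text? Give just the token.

Hunk 1: at line 5 remove [lapr] add [dmwr] -> 10 lines: ntp trag cbm nzbri qmqmk dmwr gyb nzop bta sbp
Hunk 2: at line 7 remove [nzop] add [hezwi,ijz,ccmb] -> 12 lines: ntp trag cbm nzbri qmqmk dmwr gyb hezwi ijz ccmb bta sbp
Hunk 3: at line 7 remove [ijz] add [snj,dbexs] -> 13 lines: ntp trag cbm nzbri qmqmk dmwr gyb hezwi snj dbexs ccmb bta sbp
Hunk 4: at line 4 remove [qmqmk,dmwr] add [ubq] -> 12 lines: ntp trag cbm nzbri ubq gyb hezwi snj dbexs ccmb bta sbp
Hunk 5: at line 1 remove [cbm] add [sru,virok,cvbd] -> 14 lines: ntp trag sru virok cvbd nzbri ubq gyb hezwi snj dbexs ccmb bta sbp
Final line 8: gyb

Answer: gyb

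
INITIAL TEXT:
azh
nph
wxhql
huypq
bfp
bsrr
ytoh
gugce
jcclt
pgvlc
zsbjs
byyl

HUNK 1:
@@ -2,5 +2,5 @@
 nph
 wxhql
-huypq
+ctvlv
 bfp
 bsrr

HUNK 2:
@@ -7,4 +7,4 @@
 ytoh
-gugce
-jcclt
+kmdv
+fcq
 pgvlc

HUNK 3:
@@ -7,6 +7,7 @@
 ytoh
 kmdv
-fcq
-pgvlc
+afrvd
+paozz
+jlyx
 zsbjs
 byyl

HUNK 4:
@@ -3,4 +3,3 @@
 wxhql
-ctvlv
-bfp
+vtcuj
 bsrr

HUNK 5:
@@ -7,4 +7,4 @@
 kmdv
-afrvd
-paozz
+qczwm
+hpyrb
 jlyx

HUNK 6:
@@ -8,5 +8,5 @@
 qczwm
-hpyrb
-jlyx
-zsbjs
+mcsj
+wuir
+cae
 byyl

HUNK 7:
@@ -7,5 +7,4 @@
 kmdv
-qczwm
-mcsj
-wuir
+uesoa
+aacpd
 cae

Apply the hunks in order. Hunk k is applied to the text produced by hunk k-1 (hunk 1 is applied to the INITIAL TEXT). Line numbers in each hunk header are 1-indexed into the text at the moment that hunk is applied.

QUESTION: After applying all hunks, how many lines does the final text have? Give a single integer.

Hunk 1: at line 2 remove [huypq] add [ctvlv] -> 12 lines: azh nph wxhql ctvlv bfp bsrr ytoh gugce jcclt pgvlc zsbjs byyl
Hunk 2: at line 7 remove [gugce,jcclt] add [kmdv,fcq] -> 12 lines: azh nph wxhql ctvlv bfp bsrr ytoh kmdv fcq pgvlc zsbjs byyl
Hunk 3: at line 7 remove [fcq,pgvlc] add [afrvd,paozz,jlyx] -> 13 lines: azh nph wxhql ctvlv bfp bsrr ytoh kmdv afrvd paozz jlyx zsbjs byyl
Hunk 4: at line 3 remove [ctvlv,bfp] add [vtcuj] -> 12 lines: azh nph wxhql vtcuj bsrr ytoh kmdv afrvd paozz jlyx zsbjs byyl
Hunk 5: at line 7 remove [afrvd,paozz] add [qczwm,hpyrb] -> 12 lines: azh nph wxhql vtcuj bsrr ytoh kmdv qczwm hpyrb jlyx zsbjs byyl
Hunk 6: at line 8 remove [hpyrb,jlyx,zsbjs] add [mcsj,wuir,cae] -> 12 lines: azh nph wxhql vtcuj bsrr ytoh kmdv qczwm mcsj wuir cae byyl
Hunk 7: at line 7 remove [qczwm,mcsj,wuir] add [uesoa,aacpd] -> 11 lines: azh nph wxhql vtcuj bsrr ytoh kmdv uesoa aacpd cae byyl
Final line count: 11

Answer: 11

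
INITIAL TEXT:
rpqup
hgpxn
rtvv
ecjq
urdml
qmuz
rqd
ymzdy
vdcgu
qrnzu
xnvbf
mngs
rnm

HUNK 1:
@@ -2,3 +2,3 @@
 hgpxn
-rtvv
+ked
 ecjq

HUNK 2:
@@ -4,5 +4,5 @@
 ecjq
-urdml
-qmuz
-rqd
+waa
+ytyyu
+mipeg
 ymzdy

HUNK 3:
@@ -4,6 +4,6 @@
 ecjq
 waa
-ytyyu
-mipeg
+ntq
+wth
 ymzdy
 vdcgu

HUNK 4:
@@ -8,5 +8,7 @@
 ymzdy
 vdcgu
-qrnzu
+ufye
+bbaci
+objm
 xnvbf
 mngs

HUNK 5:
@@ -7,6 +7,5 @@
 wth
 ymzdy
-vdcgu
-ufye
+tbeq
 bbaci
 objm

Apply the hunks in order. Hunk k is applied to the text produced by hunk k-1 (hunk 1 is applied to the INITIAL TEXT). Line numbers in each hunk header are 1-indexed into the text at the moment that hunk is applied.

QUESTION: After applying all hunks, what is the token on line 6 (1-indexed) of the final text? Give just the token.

Hunk 1: at line 2 remove [rtvv] add [ked] -> 13 lines: rpqup hgpxn ked ecjq urdml qmuz rqd ymzdy vdcgu qrnzu xnvbf mngs rnm
Hunk 2: at line 4 remove [urdml,qmuz,rqd] add [waa,ytyyu,mipeg] -> 13 lines: rpqup hgpxn ked ecjq waa ytyyu mipeg ymzdy vdcgu qrnzu xnvbf mngs rnm
Hunk 3: at line 4 remove [ytyyu,mipeg] add [ntq,wth] -> 13 lines: rpqup hgpxn ked ecjq waa ntq wth ymzdy vdcgu qrnzu xnvbf mngs rnm
Hunk 4: at line 8 remove [qrnzu] add [ufye,bbaci,objm] -> 15 lines: rpqup hgpxn ked ecjq waa ntq wth ymzdy vdcgu ufye bbaci objm xnvbf mngs rnm
Hunk 5: at line 7 remove [vdcgu,ufye] add [tbeq] -> 14 lines: rpqup hgpxn ked ecjq waa ntq wth ymzdy tbeq bbaci objm xnvbf mngs rnm
Final line 6: ntq

Answer: ntq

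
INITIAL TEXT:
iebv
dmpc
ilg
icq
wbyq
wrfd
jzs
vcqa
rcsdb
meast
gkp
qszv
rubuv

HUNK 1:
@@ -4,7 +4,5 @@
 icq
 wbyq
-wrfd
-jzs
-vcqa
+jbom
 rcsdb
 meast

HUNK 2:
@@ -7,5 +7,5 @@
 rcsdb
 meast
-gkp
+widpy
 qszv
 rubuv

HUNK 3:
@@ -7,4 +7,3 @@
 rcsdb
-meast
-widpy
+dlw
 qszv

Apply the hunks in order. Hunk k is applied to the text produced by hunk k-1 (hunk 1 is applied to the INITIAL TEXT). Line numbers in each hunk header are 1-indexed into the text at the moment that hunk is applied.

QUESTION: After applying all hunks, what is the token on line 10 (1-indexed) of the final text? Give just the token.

Hunk 1: at line 4 remove [wrfd,jzs,vcqa] add [jbom] -> 11 lines: iebv dmpc ilg icq wbyq jbom rcsdb meast gkp qszv rubuv
Hunk 2: at line 7 remove [gkp] add [widpy] -> 11 lines: iebv dmpc ilg icq wbyq jbom rcsdb meast widpy qszv rubuv
Hunk 3: at line 7 remove [meast,widpy] add [dlw] -> 10 lines: iebv dmpc ilg icq wbyq jbom rcsdb dlw qszv rubuv
Final line 10: rubuv

Answer: rubuv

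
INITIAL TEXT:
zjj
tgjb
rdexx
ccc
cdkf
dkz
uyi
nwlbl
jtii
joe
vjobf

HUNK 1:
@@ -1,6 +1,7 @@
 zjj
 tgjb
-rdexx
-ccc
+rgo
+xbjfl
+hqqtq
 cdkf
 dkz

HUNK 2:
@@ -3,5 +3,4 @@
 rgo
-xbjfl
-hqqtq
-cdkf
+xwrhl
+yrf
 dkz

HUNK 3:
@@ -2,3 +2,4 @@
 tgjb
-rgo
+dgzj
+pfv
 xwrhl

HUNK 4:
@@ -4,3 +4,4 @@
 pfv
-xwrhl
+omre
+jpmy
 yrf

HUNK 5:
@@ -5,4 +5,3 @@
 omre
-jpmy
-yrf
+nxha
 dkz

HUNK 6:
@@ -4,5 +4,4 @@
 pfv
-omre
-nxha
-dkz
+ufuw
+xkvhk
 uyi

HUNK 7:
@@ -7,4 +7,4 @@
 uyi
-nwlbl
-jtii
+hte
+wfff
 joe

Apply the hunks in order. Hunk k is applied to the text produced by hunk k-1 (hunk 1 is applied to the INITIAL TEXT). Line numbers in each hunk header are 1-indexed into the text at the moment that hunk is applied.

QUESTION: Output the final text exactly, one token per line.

Answer: zjj
tgjb
dgzj
pfv
ufuw
xkvhk
uyi
hte
wfff
joe
vjobf

Derivation:
Hunk 1: at line 1 remove [rdexx,ccc] add [rgo,xbjfl,hqqtq] -> 12 lines: zjj tgjb rgo xbjfl hqqtq cdkf dkz uyi nwlbl jtii joe vjobf
Hunk 2: at line 3 remove [xbjfl,hqqtq,cdkf] add [xwrhl,yrf] -> 11 lines: zjj tgjb rgo xwrhl yrf dkz uyi nwlbl jtii joe vjobf
Hunk 3: at line 2 remove [rgo] add [dgzj,pfv] -> 12 lines: zjj tgjb dgzj pfv xwrhl yrf dkz uyi nwlbl jtii joe vjobf
Hunk 4: at line 4 remove [xwrhl] add [omre,jpmy] -> 13 lines: zjj tgjb dgzj pfv omre jpmy yrf dkz uyi nwlbl jtii joe vjobf
Hunk 5: at line 5 remove [jpmy,yrf] add [nxha] -> 12 lines: zjj tgjb dgzj pfv omre nxha dkz uyi nwlbl jtii joe vjobf
Hunk 6: at line 4 remove [omre,nxha,dkz] add [ufuw,xkvhk] -> 11 lines: zjj tgjb dgzj pfv ufuw xkvhk uyi nwlbl jtii joe vjobf
Hunk 7: at line 7 remove [nwlbl,jtii] add [hte,wfff] -> 11 lines: zjj tgjb dgzj pfv ufuw xkvhk uyi hte wfff joe vjobf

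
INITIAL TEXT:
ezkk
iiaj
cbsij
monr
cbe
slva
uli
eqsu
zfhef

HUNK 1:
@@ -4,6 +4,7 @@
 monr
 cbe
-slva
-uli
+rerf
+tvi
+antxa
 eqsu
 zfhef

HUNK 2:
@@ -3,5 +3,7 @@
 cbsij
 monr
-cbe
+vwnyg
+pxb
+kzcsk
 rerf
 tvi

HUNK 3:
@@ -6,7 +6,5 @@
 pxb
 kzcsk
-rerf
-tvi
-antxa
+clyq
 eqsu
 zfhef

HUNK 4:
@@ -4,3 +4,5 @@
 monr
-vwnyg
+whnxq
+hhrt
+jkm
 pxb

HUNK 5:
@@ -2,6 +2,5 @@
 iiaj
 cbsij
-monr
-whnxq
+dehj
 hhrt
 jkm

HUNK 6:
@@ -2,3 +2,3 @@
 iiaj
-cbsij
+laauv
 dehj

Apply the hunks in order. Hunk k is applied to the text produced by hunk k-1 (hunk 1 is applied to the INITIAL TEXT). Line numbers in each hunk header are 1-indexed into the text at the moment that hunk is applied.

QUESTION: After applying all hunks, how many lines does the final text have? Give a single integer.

Answer: 11

Derivation:
Hunk 1: at line 4 remove [slva,uli] add [rerf,tvi,antxa] -> 10 lines: ezkk iiaj cbsij monr cbe rerf tvi antxa eqsu zfhef
Hunk 2: at line 3 remove [cbe] add [vwnyg,pxb,kzcsk] -> 12 lines: ezkk iiaj cbsij monr vwnyg pxb kzcsk rerf tvi antxa eqsu zfhef
Hunk 3: at line 6 remove [rerf,tvi,antxa] add [clyq] -> 10 lines: ezkk iiaj cbsij monr vwnyg pxb kzcsk clyq eqsu zfhef
Hunk 4: at line 4 remove [vwnyg] add [whnxq,hhrt,jkm] -> 12 lines: ezkk iiaj cbsij monr whnxq hhrt jkm pxb kzcsk clyq eqsu zfhef
Hunk 5: at line 2 remove [monr,whnxq] add [dehj] -> 11 lines: ezkk iiaj cbsij dehj hhrt jkm pxb kzcsk clyq eqsu zfhef
Hunk 6: at line 2 remove [cbsij] add [laauv] -> 11 lines: ezkk iiaj laauv dehj hhrt jkm pxb kzcsk clyq eqsu zfhef
Final line count: 11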